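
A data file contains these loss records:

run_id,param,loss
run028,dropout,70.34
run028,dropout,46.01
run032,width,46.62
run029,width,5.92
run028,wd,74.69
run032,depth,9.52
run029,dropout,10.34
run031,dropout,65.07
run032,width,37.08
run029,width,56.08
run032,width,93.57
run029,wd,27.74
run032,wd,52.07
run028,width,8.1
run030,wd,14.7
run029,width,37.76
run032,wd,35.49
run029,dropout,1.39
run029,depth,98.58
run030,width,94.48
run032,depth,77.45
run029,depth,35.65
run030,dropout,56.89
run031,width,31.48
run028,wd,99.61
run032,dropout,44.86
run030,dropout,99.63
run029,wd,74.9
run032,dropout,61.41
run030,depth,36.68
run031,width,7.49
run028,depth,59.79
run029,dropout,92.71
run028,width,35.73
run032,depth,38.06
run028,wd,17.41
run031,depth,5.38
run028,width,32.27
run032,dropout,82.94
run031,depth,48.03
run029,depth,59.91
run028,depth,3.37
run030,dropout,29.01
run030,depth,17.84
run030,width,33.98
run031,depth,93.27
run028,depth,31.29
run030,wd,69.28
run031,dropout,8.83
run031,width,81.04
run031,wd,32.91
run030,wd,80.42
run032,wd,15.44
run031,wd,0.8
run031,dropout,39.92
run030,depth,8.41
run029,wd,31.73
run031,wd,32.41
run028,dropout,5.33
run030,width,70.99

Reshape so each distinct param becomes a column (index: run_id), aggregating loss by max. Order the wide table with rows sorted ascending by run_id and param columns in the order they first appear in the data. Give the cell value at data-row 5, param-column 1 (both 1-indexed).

82.94

With rows sorted ascending by run_id, row 5 is run_id=run032. param columns in first-appearance order: dropout, width, wd, depth; column 1 is dropout.
Long rows with run_id=run032, param=dropout: max(44.86, 61.41, 82.94) = 82.94.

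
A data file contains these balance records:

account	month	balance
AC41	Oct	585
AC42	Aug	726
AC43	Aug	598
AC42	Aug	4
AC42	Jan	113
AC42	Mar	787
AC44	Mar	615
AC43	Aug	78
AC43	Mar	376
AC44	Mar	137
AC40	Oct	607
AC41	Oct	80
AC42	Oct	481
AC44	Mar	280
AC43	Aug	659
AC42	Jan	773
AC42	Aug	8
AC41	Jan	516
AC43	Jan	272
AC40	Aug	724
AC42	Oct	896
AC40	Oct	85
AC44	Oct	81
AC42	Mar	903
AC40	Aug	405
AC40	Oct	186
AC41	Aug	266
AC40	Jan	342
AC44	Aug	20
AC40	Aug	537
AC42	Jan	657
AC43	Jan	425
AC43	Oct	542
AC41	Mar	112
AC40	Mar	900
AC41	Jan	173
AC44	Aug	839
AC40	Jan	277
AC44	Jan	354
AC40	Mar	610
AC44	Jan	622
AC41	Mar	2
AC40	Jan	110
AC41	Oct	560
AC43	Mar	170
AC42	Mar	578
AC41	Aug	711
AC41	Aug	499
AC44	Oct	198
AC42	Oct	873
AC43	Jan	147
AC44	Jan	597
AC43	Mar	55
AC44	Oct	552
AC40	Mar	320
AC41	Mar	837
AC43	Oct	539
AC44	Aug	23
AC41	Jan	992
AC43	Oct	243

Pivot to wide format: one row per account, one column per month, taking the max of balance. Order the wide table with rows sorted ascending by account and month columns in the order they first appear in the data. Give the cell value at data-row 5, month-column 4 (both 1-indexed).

With rows sorted ascending by account, row 5 is account=AC44. month columns in first-appearance order: Oct, Aug, Jan, Mar; column 4 is Mar.
Long rows with account=AC44, month=Mar: max(615, 137, 280) = 615.

615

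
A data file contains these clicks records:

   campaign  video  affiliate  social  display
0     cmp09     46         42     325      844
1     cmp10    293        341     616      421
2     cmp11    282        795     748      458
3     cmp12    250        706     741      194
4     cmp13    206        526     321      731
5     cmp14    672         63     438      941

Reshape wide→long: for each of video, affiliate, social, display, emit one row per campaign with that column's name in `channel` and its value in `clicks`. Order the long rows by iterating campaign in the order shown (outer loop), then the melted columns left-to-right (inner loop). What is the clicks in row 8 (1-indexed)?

421

24 rows total (6 × 4). Row 8: index ⌊(8-1)/4⌋ = 1 into campaign → cmp10; (8-1) mod 4 = 3 into the melted columns → display.
So row 8 is (cmp10, display, 421); clicks = 421.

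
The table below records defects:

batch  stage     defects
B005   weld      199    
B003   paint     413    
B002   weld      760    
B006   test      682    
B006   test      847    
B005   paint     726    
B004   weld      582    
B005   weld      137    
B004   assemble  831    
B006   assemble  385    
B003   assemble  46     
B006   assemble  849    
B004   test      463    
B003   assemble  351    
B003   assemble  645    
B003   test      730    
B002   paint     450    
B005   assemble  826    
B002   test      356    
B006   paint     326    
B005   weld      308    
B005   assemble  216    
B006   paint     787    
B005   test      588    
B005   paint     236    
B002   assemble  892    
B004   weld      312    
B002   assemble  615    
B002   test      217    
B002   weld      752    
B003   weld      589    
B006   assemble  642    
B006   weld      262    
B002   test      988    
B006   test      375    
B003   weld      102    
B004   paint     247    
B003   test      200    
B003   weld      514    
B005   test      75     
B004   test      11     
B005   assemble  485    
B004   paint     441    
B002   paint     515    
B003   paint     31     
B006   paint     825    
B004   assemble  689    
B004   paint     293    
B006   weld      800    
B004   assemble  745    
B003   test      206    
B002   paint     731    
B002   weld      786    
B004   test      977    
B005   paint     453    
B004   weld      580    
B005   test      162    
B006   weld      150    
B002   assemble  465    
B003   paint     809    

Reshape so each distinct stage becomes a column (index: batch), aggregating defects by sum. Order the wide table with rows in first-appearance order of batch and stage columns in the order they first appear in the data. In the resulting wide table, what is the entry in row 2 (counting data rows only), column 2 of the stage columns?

1253

With rows in first-appearance order of batch, row 2 is batch=B003. stage columns in first-appearance order: weld, paint, test, assemble; column 2 is paint.
Long rows with batch=B003, stage=paint: 413 + 31 + 809 = 1253.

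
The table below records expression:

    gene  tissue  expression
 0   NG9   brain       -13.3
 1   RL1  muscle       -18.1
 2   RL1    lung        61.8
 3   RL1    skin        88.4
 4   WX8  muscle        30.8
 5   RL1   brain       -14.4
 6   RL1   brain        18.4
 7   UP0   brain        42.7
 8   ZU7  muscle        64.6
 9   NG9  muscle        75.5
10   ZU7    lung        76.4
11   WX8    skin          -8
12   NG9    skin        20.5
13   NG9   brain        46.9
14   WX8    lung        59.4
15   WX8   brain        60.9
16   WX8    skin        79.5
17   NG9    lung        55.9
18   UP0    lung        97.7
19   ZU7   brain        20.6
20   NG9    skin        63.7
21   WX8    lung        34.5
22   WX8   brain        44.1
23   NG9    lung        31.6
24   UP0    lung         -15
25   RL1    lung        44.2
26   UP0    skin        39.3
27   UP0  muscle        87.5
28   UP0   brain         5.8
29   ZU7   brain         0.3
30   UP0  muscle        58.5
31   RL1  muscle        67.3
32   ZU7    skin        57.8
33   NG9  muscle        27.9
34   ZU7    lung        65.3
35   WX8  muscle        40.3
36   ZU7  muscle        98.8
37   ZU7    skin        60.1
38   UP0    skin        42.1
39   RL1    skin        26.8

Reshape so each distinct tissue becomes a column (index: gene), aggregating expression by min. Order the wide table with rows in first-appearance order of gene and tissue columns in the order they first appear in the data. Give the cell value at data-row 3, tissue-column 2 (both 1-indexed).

With rows in first-appearance order of gene, row 3 is gene=WX8. tissue columns in first-appearance order: brain, muscle, lung, skin; column 2 is muscle.
Long rows with gene=WX8, tissue=muscle: min(30.8, 40.3) = 30.8.

30.8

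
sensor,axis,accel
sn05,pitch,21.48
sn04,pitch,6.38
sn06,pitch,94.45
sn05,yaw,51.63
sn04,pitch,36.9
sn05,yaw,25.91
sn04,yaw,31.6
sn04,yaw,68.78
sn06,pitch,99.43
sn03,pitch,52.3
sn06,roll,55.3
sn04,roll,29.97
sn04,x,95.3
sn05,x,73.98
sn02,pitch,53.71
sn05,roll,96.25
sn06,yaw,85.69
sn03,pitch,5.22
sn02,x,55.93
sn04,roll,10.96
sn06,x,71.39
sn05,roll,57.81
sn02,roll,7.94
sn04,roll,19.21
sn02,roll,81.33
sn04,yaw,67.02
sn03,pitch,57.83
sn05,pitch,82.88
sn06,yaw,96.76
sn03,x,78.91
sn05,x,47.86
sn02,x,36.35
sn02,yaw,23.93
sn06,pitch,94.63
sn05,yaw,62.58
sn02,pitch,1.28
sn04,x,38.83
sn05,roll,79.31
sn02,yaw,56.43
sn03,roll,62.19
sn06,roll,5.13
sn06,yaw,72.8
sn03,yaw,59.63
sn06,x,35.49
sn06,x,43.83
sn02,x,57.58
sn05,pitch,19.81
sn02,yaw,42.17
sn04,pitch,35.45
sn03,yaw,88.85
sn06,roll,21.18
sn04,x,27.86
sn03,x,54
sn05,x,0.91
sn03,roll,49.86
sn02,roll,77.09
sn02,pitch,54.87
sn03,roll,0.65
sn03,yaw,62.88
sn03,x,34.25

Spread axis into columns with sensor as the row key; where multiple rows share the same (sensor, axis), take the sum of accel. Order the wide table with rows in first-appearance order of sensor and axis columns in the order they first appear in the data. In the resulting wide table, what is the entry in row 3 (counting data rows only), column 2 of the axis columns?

255.25

With rows in first-appearance order of sensor, row 3 is sensor=sn06. axis columns in first-appearance order: pitch, yaw, roll, x; column 2 is yaw.
Long rows with sensor=sn06, axis=yaw: 85.69 + 96.76 + 72.8 = 255.25.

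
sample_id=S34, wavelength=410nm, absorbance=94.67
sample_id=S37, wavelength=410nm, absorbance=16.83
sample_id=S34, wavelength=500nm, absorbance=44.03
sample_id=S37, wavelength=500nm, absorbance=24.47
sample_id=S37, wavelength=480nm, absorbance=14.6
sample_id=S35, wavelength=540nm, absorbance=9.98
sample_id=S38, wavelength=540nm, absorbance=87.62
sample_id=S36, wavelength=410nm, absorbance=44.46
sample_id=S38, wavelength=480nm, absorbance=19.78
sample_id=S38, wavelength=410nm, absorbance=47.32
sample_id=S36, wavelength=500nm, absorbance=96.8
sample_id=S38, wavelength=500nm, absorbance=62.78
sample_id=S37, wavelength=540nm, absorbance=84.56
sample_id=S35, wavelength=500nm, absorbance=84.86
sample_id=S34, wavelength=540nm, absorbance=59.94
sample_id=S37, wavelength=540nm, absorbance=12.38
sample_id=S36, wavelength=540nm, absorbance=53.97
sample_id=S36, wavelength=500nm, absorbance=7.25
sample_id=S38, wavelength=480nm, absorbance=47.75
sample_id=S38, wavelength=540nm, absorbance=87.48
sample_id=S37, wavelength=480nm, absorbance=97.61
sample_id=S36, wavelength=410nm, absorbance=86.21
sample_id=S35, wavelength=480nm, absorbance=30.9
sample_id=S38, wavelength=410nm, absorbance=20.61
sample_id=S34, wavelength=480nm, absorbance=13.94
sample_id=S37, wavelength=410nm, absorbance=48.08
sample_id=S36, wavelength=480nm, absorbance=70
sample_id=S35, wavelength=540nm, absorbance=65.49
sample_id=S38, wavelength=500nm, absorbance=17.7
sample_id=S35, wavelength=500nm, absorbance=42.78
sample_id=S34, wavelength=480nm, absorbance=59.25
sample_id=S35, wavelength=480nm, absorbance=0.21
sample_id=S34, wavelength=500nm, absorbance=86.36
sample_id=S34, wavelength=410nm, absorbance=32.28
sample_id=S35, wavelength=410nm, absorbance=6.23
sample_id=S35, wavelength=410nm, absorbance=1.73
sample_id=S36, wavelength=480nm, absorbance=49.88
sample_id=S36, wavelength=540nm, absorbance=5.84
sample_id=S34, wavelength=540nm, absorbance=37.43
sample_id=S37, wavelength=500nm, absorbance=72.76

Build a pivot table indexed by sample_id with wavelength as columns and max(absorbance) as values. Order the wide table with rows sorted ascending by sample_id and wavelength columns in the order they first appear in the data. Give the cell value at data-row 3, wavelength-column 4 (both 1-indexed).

53.97

With rows sorted ascending by sample_id, row 3 is sample_id=S36. wavelength columns in first-appearance order: 410nm, 500nm, 480nm, 540nm; column 4 is 540nm.
Long rows with sample_id=S36, wavelength=540nm: max(53.97, 5.84) = 53.97.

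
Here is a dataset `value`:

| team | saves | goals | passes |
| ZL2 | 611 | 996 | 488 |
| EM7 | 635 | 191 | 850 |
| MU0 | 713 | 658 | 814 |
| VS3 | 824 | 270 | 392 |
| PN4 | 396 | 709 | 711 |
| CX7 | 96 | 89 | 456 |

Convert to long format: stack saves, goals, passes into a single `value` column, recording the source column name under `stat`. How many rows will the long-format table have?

18

6 team values × 3 melted columns = 18 rows.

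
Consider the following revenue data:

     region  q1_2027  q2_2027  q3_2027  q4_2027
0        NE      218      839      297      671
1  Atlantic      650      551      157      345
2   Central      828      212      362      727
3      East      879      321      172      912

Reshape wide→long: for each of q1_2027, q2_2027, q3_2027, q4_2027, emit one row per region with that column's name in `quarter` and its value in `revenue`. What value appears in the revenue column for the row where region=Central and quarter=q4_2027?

727

Unpivoting turns each (region, wide-column) pair into one long row.
The wide cell at row Central, column q4_2027 holds 727, so the long row (Central, q4_2027) has revenue=727.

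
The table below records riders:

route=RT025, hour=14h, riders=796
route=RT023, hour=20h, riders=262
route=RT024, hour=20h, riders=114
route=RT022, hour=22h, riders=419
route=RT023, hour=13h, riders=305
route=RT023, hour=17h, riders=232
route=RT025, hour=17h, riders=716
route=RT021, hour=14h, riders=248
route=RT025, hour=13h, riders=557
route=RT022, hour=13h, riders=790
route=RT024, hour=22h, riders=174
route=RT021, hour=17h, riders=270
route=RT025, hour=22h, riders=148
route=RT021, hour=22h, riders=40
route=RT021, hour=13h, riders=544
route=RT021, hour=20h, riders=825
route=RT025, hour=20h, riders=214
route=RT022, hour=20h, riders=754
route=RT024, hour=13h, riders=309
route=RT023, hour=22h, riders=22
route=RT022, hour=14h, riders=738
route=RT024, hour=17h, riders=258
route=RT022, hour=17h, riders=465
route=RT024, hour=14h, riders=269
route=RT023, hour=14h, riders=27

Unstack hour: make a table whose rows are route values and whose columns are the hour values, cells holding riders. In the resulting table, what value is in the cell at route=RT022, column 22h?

Wide layout: rows indexed by route, columns are the 5 distinct hour values (14h, 20h, 22h, 13h, 17h).
Cell (route=RT022, hour=22h) draws from the long row where route=RT022 and hour=22h, which has riders=419.

419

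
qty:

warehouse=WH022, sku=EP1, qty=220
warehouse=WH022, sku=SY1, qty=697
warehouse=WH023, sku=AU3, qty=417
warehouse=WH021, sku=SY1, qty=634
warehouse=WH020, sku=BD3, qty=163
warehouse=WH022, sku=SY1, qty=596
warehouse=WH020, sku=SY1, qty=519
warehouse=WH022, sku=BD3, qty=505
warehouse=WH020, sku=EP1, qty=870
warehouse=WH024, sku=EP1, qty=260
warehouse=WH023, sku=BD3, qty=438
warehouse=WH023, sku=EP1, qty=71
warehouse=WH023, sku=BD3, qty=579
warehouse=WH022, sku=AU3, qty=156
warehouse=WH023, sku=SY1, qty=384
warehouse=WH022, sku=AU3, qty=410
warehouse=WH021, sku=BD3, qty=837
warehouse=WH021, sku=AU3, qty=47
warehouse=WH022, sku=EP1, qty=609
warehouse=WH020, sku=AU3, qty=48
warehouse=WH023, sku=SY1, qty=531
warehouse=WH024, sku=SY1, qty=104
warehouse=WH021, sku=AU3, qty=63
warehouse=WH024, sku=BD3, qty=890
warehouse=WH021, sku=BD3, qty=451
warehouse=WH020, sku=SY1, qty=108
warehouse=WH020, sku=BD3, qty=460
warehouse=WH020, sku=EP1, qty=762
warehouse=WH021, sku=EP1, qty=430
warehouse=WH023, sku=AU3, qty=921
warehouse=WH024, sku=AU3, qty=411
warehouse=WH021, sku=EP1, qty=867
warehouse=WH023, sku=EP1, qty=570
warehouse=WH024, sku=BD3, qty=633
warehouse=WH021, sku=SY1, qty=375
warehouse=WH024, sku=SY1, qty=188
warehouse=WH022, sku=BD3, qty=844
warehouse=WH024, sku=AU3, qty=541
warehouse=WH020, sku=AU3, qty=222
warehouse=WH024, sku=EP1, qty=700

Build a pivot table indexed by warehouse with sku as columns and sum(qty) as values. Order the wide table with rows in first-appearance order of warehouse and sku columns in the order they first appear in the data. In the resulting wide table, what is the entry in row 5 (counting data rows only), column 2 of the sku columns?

292

With rows in first-appearance order of warehouse, row 5 is warehouse=WH024. sku columns in first-appearance order: EP1, SY1, AU3, BD3; column 2 is SY1.
Long rows with warehouse=WH024, sku=SY1: 104 + 188 = 292.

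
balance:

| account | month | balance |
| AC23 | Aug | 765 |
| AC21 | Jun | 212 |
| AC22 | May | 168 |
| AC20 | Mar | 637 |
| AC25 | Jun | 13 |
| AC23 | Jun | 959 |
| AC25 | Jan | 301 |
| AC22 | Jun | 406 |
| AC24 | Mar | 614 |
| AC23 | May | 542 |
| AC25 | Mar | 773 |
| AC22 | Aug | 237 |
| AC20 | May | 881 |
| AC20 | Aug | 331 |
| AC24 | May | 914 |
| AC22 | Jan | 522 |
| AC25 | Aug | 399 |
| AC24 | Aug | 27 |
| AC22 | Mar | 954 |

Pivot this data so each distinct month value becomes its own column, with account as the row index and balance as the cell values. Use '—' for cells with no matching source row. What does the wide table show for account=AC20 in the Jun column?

No long-format row has account=AC20 and month=Jun, so the cell is —.

—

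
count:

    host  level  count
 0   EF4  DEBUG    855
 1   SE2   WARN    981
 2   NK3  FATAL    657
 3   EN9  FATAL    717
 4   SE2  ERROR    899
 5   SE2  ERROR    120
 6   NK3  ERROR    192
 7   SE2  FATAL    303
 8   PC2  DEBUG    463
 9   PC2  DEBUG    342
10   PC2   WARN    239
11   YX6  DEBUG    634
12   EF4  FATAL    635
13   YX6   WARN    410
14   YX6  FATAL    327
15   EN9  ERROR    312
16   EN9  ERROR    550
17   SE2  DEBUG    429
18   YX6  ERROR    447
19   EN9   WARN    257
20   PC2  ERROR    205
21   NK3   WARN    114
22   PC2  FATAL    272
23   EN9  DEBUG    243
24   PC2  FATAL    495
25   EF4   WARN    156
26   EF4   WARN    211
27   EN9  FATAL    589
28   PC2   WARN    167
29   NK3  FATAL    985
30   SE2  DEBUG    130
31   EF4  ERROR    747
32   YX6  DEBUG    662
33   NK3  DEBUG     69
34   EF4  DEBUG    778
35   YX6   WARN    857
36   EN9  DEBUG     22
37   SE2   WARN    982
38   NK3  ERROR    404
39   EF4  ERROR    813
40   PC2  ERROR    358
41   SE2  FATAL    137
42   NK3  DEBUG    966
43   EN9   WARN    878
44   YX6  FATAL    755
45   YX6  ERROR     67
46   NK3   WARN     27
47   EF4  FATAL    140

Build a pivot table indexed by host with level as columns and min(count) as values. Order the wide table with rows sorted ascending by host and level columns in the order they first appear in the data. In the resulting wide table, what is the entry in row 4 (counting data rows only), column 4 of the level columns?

205

With rows sorted ascending by host, row 4 is host=PC2. level columns in first-appearance order: DEBUG, WARN, FATAL, ERROR; column 4 is ERROR.
Long rows with host=PC2, level=ERROR: min(205, 358) = 205.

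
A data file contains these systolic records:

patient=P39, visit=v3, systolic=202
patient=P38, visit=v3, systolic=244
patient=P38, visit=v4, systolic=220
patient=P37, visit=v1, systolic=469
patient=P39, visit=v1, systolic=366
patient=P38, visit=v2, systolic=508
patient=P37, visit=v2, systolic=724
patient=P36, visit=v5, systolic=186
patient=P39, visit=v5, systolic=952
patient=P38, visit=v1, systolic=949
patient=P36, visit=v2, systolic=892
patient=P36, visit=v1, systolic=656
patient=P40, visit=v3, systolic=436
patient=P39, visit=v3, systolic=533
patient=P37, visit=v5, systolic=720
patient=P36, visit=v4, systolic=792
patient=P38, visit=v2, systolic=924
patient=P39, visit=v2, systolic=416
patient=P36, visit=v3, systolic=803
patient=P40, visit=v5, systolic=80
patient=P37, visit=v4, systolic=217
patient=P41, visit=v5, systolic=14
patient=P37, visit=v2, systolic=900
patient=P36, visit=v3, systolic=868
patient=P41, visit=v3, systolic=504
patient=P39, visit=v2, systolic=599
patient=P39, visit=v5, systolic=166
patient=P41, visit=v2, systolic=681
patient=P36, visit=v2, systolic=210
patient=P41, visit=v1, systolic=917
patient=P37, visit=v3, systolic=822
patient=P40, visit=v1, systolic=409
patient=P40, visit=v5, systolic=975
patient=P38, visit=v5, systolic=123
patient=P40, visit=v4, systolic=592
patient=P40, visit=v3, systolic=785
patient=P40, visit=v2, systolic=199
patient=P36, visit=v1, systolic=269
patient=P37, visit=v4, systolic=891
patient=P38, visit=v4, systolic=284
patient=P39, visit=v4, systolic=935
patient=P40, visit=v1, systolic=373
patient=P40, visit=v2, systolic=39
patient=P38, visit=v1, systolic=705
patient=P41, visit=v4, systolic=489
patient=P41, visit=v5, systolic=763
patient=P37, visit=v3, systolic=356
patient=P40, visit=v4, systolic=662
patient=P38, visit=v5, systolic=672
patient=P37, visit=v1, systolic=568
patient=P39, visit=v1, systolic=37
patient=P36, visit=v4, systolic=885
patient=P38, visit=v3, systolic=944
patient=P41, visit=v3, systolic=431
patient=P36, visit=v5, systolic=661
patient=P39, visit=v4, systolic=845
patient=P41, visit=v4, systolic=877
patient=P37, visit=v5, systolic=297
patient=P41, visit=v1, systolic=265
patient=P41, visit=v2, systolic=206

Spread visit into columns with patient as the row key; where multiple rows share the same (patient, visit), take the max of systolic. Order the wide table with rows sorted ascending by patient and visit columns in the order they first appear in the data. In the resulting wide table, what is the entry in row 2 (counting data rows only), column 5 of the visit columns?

With rows sorted ascending by patient, row 2 is patient=P37. visit columns in first-appearance order: v3, v4, v1, v2, v5; column 5 is v5.
Long rows with patient=P37, visit=v5: max(720, 297) = 720.

720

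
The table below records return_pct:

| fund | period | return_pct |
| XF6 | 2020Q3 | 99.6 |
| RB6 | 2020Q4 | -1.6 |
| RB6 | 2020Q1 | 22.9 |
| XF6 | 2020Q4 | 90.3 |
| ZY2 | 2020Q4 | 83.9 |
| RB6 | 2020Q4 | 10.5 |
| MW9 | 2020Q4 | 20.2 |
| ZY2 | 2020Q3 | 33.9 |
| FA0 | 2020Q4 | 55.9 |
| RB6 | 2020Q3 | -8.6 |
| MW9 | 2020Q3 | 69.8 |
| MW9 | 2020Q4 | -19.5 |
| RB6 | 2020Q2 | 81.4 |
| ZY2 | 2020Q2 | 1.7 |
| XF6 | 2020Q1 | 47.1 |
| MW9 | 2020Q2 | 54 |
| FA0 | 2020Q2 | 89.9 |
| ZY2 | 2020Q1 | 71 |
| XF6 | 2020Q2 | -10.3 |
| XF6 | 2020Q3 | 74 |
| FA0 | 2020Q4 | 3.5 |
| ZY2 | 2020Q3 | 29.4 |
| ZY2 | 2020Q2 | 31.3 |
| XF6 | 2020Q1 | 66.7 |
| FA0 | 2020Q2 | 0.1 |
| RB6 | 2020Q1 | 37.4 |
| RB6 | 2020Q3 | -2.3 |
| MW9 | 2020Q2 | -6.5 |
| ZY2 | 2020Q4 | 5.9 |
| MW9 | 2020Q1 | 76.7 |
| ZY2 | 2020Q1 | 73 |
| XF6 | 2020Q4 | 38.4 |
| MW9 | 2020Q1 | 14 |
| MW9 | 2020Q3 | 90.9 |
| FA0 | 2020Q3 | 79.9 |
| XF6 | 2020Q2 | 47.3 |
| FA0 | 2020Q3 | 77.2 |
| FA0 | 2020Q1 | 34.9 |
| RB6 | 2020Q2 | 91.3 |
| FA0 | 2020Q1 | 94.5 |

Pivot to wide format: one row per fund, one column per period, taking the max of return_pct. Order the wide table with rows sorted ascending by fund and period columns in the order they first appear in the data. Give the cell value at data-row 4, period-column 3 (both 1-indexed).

With rows sorted ascending by fund, row 4 is fund=XF6. period columns in first-appearance order: 2020Q3, 2020Q4, 2020Q1, 2020Q2; column 3 is 2020Q1.
Long rows with fund=XF6, period=2020Q1: max(47.1, 66.7) = 66.7.

66.7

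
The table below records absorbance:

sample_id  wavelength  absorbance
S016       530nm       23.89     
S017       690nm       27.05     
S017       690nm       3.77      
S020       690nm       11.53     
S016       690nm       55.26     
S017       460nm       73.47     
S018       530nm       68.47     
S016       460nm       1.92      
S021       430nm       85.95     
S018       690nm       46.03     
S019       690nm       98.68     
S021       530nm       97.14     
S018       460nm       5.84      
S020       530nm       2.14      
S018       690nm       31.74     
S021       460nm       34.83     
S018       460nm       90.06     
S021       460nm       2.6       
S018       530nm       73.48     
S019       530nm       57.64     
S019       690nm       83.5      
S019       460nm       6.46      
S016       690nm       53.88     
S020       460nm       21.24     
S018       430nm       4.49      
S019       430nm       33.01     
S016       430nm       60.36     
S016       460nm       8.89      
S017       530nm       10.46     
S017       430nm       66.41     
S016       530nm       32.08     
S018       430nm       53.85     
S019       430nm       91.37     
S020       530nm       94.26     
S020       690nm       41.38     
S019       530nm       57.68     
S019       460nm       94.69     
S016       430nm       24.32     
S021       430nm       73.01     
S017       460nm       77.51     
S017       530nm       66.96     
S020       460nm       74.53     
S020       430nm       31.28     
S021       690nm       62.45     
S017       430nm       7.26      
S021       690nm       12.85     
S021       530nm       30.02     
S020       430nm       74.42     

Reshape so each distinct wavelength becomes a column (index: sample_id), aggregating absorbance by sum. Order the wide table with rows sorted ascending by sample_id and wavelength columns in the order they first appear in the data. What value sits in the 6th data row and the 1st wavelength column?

127.16

With rows sorted ascending by sample_id, row 6 is sample_id=S021. wavelength columns in first-appearance order: 530nm, 690nm, 460nm, 430nm; column 1 is 530nm.
Long rows with sample_id=S021, wavelength=530nm: 97.14 + 30.02 = 127.16.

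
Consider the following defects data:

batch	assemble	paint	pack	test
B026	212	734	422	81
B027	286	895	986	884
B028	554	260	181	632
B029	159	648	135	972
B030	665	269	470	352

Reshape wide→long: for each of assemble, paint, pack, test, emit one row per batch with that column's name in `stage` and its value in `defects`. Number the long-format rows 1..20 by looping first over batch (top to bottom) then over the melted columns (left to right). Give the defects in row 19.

470

20 rows total (5 × 4). Row 19: index ⌊(19-1)/4⌋ = 4 into batch → B030; (19-1) mod 4 = 2 into the melted columns → pack.
So row 19 is (B030, pack, 470); defects = 470.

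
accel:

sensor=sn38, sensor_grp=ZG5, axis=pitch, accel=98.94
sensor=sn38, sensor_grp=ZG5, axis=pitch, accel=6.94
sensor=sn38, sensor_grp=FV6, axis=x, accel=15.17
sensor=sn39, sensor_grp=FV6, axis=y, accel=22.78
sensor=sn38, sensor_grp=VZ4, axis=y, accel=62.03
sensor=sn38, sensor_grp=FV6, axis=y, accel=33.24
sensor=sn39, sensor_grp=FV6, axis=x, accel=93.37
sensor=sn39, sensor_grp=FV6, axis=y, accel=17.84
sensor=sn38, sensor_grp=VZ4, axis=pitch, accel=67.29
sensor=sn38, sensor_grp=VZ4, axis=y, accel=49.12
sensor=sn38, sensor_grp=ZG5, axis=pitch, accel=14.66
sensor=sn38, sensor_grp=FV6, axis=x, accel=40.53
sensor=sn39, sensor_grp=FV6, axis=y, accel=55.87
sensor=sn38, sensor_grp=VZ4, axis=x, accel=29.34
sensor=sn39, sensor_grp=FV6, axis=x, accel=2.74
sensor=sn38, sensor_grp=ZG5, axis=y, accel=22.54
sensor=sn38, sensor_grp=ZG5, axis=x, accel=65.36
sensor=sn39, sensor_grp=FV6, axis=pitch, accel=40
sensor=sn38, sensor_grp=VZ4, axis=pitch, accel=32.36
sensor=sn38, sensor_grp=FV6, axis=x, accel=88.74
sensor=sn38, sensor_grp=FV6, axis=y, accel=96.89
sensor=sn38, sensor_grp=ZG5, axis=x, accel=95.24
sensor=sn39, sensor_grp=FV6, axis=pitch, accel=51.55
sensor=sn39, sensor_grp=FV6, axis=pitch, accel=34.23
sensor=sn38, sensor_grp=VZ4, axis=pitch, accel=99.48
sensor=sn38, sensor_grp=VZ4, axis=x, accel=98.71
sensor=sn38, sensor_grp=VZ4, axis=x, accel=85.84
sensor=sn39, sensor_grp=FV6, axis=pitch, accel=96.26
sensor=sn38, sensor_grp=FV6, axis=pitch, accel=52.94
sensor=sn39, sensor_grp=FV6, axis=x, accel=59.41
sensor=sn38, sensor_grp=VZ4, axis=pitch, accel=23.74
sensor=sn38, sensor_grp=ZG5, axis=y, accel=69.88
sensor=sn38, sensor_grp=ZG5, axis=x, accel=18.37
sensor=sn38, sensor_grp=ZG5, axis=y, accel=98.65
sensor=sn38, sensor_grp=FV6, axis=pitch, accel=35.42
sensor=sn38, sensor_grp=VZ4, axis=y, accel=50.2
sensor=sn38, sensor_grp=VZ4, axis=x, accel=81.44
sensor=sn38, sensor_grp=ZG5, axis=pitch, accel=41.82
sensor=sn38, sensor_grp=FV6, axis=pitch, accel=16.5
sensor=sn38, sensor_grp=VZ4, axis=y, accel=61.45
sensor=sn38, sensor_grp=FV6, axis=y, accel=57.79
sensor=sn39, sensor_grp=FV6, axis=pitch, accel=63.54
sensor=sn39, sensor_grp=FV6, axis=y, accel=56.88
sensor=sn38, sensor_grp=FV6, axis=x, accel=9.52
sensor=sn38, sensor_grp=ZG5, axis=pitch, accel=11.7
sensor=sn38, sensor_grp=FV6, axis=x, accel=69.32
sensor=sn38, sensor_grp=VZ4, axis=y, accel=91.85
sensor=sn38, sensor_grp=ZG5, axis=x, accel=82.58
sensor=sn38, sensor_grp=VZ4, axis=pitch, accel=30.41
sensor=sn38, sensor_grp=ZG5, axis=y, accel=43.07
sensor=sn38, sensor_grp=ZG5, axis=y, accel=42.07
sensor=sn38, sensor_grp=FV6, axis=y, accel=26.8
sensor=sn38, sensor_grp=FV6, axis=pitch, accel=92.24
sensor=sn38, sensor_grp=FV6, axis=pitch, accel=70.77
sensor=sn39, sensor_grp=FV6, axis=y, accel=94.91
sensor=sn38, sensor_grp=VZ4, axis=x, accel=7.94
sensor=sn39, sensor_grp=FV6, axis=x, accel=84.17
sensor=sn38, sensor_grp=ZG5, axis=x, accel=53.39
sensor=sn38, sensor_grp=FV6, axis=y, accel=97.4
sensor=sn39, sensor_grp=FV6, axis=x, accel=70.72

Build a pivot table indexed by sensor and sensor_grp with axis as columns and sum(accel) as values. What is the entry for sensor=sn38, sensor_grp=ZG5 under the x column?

314.94

Rows with sensor=sn38, sensor_grp=ZG5 and axis=x: accel values are 65.36, 95.24, 18.37, 82.58, 53.39.
65.36 + 95.24 + 18.37 + 82.58 + 53.39 = 314.94.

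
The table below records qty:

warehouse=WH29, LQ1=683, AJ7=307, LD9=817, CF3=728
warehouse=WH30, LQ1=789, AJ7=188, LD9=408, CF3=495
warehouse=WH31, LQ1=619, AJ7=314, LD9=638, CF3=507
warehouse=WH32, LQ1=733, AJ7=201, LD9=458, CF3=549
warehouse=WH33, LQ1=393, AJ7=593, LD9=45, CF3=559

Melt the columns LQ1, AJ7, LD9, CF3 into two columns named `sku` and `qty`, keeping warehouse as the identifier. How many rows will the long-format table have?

20

5 warehouse values × 4 melted columns = 20 rows.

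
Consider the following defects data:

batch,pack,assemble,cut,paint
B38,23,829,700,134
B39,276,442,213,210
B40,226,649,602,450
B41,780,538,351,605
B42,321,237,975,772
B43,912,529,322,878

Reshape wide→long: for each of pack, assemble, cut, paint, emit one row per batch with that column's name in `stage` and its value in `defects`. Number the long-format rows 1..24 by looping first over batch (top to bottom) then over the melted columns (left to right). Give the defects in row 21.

24 rows total (6 × 4). Row 21: index ⌊(21-1)/4⌋ = 5 into batch → B43; (21-1) mod 4 = 0 into the melted columns → pack.
So row 21 is (B43, pack, 912); defects = 912.

912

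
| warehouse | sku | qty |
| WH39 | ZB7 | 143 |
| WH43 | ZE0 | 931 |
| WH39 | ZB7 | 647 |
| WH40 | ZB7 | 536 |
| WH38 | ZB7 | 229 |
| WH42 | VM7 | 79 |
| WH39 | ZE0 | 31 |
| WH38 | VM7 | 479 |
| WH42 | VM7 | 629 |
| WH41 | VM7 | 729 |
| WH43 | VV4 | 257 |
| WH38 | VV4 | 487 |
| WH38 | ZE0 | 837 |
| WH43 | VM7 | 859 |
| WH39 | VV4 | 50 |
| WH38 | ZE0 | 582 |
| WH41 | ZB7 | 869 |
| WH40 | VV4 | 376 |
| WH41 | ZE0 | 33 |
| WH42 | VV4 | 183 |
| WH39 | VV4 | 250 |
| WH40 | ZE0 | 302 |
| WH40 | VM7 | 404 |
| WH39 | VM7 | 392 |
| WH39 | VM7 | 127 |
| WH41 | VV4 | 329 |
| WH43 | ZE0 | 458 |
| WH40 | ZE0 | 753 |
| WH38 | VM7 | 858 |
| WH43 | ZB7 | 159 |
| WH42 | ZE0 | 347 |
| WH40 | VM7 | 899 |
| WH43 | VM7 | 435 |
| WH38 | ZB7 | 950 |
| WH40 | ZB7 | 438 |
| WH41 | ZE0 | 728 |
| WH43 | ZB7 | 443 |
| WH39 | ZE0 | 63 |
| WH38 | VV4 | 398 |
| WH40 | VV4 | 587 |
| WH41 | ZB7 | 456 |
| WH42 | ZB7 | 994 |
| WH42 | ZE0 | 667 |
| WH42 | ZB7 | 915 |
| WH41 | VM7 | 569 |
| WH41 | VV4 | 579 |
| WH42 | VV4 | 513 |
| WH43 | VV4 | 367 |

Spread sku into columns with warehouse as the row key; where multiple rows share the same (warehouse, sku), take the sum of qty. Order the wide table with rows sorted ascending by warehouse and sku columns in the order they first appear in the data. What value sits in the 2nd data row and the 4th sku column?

300

With rows sorted ascending by warehouse, row 2 is warehouse=WH39. sku columns in first-appearance order: ZB7, ZE0, VM7, VV4; column 4 is VV4.
Long rows with warehouse=WH39, sku=VV4: 50 + 250 = 300.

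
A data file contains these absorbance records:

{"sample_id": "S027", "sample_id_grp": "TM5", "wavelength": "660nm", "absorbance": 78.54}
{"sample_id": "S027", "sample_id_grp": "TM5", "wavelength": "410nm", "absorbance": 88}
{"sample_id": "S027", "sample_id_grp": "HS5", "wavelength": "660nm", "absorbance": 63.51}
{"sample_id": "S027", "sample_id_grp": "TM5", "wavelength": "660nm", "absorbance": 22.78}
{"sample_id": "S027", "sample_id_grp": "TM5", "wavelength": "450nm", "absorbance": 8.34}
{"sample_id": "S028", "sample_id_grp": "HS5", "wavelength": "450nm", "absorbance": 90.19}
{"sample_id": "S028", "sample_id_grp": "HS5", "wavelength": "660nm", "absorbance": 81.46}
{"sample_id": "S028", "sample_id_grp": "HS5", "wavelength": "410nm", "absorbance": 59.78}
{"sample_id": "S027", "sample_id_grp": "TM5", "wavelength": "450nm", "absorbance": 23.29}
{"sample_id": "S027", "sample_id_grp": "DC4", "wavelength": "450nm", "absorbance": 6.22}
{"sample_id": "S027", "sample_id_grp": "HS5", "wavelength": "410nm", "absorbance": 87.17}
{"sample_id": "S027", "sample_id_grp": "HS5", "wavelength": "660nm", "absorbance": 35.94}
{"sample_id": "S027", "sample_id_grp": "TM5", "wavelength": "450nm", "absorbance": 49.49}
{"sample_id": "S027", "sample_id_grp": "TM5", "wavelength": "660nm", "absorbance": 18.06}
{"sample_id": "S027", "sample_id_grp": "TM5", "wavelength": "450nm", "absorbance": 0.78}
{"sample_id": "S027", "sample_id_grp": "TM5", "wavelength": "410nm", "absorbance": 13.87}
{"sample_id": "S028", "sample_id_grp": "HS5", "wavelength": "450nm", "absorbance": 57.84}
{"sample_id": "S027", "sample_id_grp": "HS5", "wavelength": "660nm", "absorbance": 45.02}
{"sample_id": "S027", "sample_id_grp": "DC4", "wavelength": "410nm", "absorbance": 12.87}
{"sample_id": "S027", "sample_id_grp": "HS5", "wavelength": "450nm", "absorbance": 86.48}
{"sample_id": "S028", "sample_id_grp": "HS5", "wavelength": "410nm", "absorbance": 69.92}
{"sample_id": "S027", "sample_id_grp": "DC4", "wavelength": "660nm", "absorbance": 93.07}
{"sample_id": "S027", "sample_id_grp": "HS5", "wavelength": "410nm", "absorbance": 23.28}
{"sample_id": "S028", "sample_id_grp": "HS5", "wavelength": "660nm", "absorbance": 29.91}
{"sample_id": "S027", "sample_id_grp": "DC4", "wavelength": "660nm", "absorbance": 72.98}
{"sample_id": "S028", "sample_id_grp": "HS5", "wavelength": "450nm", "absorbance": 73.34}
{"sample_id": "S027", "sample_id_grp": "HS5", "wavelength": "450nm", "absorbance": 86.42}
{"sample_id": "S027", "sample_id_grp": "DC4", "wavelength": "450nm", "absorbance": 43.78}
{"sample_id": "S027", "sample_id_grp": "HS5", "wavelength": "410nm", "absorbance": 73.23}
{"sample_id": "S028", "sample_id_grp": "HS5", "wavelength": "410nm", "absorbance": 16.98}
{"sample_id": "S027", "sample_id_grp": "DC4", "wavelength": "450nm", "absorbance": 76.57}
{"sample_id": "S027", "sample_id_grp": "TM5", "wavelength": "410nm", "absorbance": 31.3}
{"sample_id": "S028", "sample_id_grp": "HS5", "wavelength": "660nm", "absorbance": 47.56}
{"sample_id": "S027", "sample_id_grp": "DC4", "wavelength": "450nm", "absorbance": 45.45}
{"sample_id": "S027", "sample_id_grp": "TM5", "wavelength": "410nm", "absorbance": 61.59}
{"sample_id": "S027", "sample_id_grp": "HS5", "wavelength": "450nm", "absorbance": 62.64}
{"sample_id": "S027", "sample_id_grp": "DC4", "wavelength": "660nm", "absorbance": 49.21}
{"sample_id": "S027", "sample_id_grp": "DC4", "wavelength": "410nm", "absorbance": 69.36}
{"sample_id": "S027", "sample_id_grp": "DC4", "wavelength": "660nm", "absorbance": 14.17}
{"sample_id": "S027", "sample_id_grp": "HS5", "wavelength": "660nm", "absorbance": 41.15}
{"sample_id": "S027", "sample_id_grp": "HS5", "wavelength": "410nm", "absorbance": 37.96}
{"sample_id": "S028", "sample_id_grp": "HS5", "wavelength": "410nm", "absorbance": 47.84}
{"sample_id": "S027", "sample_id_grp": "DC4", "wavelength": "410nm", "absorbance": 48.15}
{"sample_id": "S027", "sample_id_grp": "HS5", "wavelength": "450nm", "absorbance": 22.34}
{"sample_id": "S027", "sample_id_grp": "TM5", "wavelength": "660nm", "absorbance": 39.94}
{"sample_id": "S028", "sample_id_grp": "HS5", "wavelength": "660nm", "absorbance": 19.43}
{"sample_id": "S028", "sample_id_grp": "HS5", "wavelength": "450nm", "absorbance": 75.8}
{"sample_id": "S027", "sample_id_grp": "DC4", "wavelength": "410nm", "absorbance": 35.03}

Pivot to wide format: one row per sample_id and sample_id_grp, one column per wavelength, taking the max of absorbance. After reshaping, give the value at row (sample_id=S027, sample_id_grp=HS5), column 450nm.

86.48

Rows with sample_id=S027, sample_id_grp=HS5 and wavelength=450nm: absorbance values are 86.48, 86.42, 62.64, 22.34.
max(86.48, 86.42, 62.64, 22.34) = 86.48.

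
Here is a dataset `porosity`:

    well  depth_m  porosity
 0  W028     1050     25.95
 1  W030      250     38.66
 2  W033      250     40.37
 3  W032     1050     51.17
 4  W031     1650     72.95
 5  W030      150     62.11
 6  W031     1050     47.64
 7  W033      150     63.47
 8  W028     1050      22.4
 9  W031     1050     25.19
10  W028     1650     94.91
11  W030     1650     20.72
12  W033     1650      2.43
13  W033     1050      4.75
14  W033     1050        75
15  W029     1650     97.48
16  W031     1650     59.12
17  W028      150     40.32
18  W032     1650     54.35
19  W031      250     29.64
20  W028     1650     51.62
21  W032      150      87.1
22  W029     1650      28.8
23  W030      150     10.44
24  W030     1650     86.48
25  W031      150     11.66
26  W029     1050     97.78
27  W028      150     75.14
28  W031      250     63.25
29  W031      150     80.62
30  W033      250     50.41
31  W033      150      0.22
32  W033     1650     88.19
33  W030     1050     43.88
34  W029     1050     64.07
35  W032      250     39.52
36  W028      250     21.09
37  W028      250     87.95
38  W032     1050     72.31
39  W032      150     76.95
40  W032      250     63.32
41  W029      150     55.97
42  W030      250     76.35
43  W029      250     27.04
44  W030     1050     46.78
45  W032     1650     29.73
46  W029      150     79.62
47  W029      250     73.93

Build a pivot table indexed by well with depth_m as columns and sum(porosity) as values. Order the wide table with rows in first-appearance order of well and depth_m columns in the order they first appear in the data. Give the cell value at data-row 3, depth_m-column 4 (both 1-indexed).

With rows in first-appearance order of well, row 3 is well=W033. depth_m columns in first-appearance order: 1050, 250, 1650, 150; column 4 is 150.
Long rows with well=W033, depth_m=150: 63.47 + 0.22 = 63.69.

63.69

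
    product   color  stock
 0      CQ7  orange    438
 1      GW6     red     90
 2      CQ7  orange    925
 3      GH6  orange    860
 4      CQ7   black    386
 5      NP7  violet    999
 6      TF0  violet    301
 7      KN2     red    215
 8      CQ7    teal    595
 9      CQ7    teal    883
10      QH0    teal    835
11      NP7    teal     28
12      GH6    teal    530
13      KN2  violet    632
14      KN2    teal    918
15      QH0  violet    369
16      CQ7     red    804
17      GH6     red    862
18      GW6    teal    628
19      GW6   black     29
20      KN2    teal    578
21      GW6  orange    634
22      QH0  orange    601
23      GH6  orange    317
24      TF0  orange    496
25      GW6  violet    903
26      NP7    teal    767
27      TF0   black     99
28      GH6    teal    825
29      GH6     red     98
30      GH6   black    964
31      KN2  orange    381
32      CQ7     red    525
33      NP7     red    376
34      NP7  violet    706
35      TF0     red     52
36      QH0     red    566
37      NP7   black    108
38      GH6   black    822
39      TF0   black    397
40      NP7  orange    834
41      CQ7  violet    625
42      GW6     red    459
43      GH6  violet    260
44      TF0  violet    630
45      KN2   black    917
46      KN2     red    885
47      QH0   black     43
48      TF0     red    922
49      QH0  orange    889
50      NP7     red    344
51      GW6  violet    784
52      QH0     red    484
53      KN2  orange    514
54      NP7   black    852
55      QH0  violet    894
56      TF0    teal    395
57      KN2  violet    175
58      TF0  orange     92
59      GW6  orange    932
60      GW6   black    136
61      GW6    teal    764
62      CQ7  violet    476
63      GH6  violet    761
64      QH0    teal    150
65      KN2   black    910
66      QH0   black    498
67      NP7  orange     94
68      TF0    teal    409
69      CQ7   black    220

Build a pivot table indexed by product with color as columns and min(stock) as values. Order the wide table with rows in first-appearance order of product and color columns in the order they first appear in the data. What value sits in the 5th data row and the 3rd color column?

99

With rows in first-appearance order of product, row 5 is product=TF0. color columns in first-appearance order: orange, red, black, violet, teal; column 3 is black.
Long rows with product=TF0, color=black: min(99, 397) = 99.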